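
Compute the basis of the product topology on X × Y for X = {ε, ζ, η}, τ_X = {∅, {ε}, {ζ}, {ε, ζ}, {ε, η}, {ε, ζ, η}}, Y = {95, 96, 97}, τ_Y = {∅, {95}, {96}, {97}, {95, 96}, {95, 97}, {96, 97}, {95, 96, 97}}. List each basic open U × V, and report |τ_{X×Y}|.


Basis B = {∅ × ∅, {ε} × {95}, {ε} × {96}, {ε} × {97}, {ζ} × {95}, {ζ} × {96}, {ζ} × {97}, {ε} × {95, 96}, {ε} × {95, 97}, {ε, ζ} × {95}, {ε, η} × {95}, {ε} × {96, 97}, {ε, ζ} × {96}, {ε, η} × {96}, {ε, ζ} × {97}, {ε, η} × {97}, {ζ} × {95, 96}, {ζ} × {95, 97}, {ζ} × {96, 97}, {ε} × {95, 96, 97}, {ε, ζ, η} × {95}, {ε, ζ, η} × {96}, {ε, ζ, η} × {97}, {ζ} × {95, 96, 97}, {ε, ζ} × {95, 96}, {ε, η} × {95, 96}, {ε, ζ} × {95, 97}, {ε, η} × {95, 97}, {ε, ζ} × {96, 97}, {ε, η} × {96, 97}, {ε, ζ} × {95, 96, 97}, {ε, η} × {95, 96, 97}, {ε, ζ, η} × {95, 96}, {ε, ζ, η} × {95, 97}, {ε, ζ, η} × {96, 97}, {ε, ζ, η} × {95, 96, 97}}; |τ_{X×Y}| = 216.

Enumerate products U × V with U ∈ τ_X, V ∈ τ_Y (deduplicated):
  ∅ × ∅ = {} (∅)
  {ε} × {95} = {(ε,95)}
  {ε} × {96} = {(ε,96)}
  {ε} × {97} = {(ε,97)}
  {ζ} × {95} = {(ζ,95)}
  {ζ} × {96} = {(ζ,96)}
  {ζ} × {97} = {(ζ,97)}
  {ε} × {95, 96} = {(ε,95), (ε,96)}
  {ε} × {95, 97} = {(ε,95), (ε,97)}
  {ε, ζ} × {95} = {(ε,95), (ζ,95)}
  {ε, η} × {95} = {(ε,95), (η,95)}
  {ε} × {96, 97} = {(ε,96), (ε,97)}
  {ε, ζ} × {96} = {(ε,96), (ζ,96)}
  {ε, η} × {96} = {(ε,96), (η,96)}
  {ε, ζ} × {97} = {(ε,97), (ζ,97)}
  {ε, η} × {97} = {(ε,97), (η,97)}
  {ζ} × {95, 96} = {(ζ,95), (ζ,96)}
  {ζ} × {95, 97} = {(ζ,95), (ζ,97)}
  {ζ} × {96, 97} = {(ζ,96), (ζ,97)}
  {ε} × {95, 96, 97} = {(ε,95), (ε,96), (ε,97)}
  {ε, ζ, η} × {95} = {(ε,95), (ζ,95), (η,95)}
  {ε, ζ, η} × {96} = {(ε,96), (ζ,96), (η,96)}
  {ε, ζ, η} × {97} = {(ε,97), (ζ,97), (η,97)}
  {ζ} × {95, 96, 97} = {(ζ,95), (ζ,96), (ζ,97)}
  {ε, ζ} × {95, 96} = {(ε,95), (ε,96), (ζ,95), (ζ,96)}
  {ε, η} × {95, 96} = {(ε,95), (ε,96), (η,95), (η,96)}
  {ε, ζ} × {95, 97} = {(ε,95), (ε,97), (ζ,95), (ζ,97)}
  {ε, η} × {95, 97} = {(ε,95), (ε,97), (η,95), (η,97)}
  {ε, ζ} × {96, 97} = {(ε,96), (ε,97), (ζ,96), (ζ,97)}
  {ε, η} × {96, 97} = {(ε,96), (ε,97), (η,96), (η,97)}
  {ε, ζ} × {95, 96, 97} = {(ε,95), (ε,96), (ε,97), (ζ,95), (ζ,96), (ζ,97)}
  {ε, η} × {95, 96, 97} = {(ε,95), (ε,96), (ε,97), (η,95), (η,96), (η,97)}
  {ε, ζ, η} × {95, 96} = {(ε,95), (ε,96), (ζ,95), (ζ,96), (η,95), (η,96)}
  {ε, ζ, η} × {95, 97} = {(ε,95), (ε,97), (ζ,95), (ζ,97), (η,95), (η,97)}
  {ε, ζ, η} × {96, 97} = {(ε,96), (ε,97), (ζ,96), (ζ,97), (η,96), (η,97)}
  {ε, ζ, η} × {95, 96, 97} = {(ε,95), (ε,96), (ε,97), (ζ,95), (ζ,96), (ζ,97), (η,95), (η,96), (η,97)}
These 36 distinct sets form the basis B.
Close under arbitrary unions to get τ_{X×Y}; counting gives |τ_{X×Y}| = 216.


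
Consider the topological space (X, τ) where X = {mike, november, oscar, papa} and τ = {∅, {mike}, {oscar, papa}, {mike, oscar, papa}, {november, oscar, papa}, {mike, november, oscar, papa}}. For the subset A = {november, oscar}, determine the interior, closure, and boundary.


int(A) = ∅, cl(A) = {november, oscar, papa}, ∂A = {november, oscar, papa}.

Closed sets in (X, τ) are complements of opens:
  closed(X, τ) = {∅, {mike}, {november}, {mike, november}, {november, oscar, papa}, {mike, november, oscar, papa}}.
int(A) = ⋃ {U ∈ τ : U ⊆ A}. Opens contained in A: ∅.
Taking the union of these: int(A) = ∅.
cl(A) = ⋂ {C closed : A ⊆ C}. Closed sets containing A: {november, oscar, papa}, {mike, november, oscar, papa}.
Intersecting these: cl(A) = {november, oscar, papa}.
∂A = cl(A) ∖ int(A) = {november, oscar, papa} ∖ ∅ = {november, oscar, papa}.


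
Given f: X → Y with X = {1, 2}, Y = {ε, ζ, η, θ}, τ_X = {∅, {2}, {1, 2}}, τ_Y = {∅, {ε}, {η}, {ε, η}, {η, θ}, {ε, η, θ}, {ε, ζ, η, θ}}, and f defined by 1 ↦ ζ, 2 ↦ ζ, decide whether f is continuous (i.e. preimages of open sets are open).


f IS continuous.

Compute f^{-1}(U) for each U ∈ τ_Y:
  U = ∅: f^{-1}(U) = ∅ ∈ τ_X ✓.
  U = {ε}: f^{-1}(U) = ∅ ∈ τ_X ✓.
  U = {η}: f^{-1}(U) = ∅ ∈ τ_X ✓.
  U = {ε, η}: f^{-1}(U) = ∅ ∈ τ_X ✓.
  U = {η, θ}: f^{-1}(U) = ∅ ∈ τ_X ✓.
  U = {ε, η, θ}: f^{-1}(U) = ∅ ∈ τ_X ✓.
  U = {ε, ζ, η, θ}: f^{-1}(U) = {1, 2} ∈ τ_X ✓.
Every preimage lies in τ_X, so f IS continuous.


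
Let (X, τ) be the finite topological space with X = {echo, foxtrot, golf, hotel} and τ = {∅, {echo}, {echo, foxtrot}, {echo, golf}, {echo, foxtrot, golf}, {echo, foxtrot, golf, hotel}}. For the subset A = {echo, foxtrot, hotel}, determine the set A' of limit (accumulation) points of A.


A' = {foxtrot, golf, hotel}

For each x ∈ X, list the open sets U ∈ τ with x ∈ U, then check whether U ∩ (A ∖ {x}) ≠ ∅ for every such U.
  x = echo: open {echo} ∋ x has {echo} ∩ (A ∖ {echo}) = ∅, so x is NOT a limit point.
  x = foxtrot: opens ∋ x are {echo, foxtrot}, {echo, foxtrot, golf}, {echo, foxtrot, golf, hotel}; each meets A ∖ {foxtrot}, so x IS a limit point.
  x = golf: opens ∋ x are {echo, golf}, {echo, foxtrot, golf}, {echo, foxtrot, golf, hotel}; each meets A ∖ {golf}, so x IS a limit point.
  x = hotel: opens ∋ x are {echo, foxtrot, golf, hotel}; each meets A ∖ {hotel}, so x IS a limit point.
Collecting: A' = {foxtrot, golf, hotel}.


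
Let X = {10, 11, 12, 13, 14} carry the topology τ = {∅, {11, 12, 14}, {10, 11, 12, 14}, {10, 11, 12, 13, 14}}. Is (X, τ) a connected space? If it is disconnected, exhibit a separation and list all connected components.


(X, τ) is connected.

Find clopen sets (U ∈ τ with X ∖ U ∈ τ):
  U = ∅, X ∖ U = {10, 11, 12, 13, 14} — both open, so U is clopen.
  U = {10, 11, 12, 13, 14}, X ∖ U = ∅ — both open, so U is clopen.
Only trivial clopens (∅ and X) exist, so (X, τ) is connected.
Compute connected components by grouping points that agree on all clopens:
  component: {10, 11, 12, 13, 14}


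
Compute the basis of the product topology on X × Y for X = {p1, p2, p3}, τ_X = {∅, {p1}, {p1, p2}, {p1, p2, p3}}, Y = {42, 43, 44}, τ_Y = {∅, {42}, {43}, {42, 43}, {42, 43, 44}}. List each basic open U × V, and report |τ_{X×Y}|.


Basis B = {∅ × ∅, {p1} × {42}, {p1} × {43}, {p1} × {42, 43}, {p1, p2} × {42}, {p1, p2} × {43}, {p1} × {42, 43, 44}, {p1, p2, p3} × {42}, {p1, p2, p3} × {43}, {p1, p2} × {42, 43}, {p1, p2} × {42, 43, 44}, {p1, p2, p3} × {42, 43}, {p1, p2, p3} × {42, 43, 44}}; |τ_{X×Y}| = 30.

Enumerate products U × V with U ∈ τ_X, V ∈ τ_Y (deduplicated):
  ∅ × ∅ = {} (∅)
  {p1} × {42} = {(p1,42)}
  {p1} × {43} = {(p1,43)}
  {p1} × {42, 43} = {(p1,42), (p1,43)}
  {p1, p2} × {42} = {(p1,42), (p2,42)}
  {p1, p2} × {43} = {(p1,43), (p2,43)}
  {p1} × {42, 43, 44} = {(p1,42), (p1,43), (p1,44)}
  {p1, p2, p3} × {42} = {(p1,42), (p2,42), (p3,42)}
  {p1, p2, p3} × {43} = {(p1,43), (p2,43), (p3,43)}
  {p1, p2} × {42, 43} = {(p1,42), (p1,43), (p2,42), (p2,43)}
  {p1, p2} × {42, 43, 44} = {(p1,42), (p1,43), (p1,44), (p2,42), (p2,43), (p2,44)}
  {p1, p2, p3} × {42, 43} = {(p1,42), (p1,43), (p2,42), (p2,43), (p3,42), (p3,43)}
  {p1, p2, p3} × {42, 43, 44} = {(p1,42), (p1,43), (p1,44), (p2,42), (p2,43), (p2,44), (p3,42), (p3,43), (p3,44)}
These 13 distinct sets form the basis B.
Close under arbitrary unions to get τ_{X×Y}; counting gives |τ_{X×Y}| = 30.


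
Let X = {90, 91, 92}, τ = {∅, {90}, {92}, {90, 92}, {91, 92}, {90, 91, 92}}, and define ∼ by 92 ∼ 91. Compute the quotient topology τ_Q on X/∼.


X/∼ = {[90], [91=92]}; |τ_Q| = 4.

Equivalence classes: [90], [91=92].
Quotient map π: X → X/∼ sends 90 ↦ [90], 91 ↦ [91=92], 92 ↦ [91=92].
For each subset V ⊆ X/∼, compute π^{-1}(V) ⊆ X and check whether π^{-1}(V) ∈ τ. V is open in τ_Q iff π^{-1}(V) ∈ τ.
  V = {}: π^{-1}(V) = ∅ ∈ τ ✓.
  V = {[90]}: π^{-1}(V) = {90} ∈ τ ✓.
  V = {[91=92]}: π^{-1}(V) = {91, 92} ∈ τ ✓.
  V = {[90], [91=92]}: π^{-1}(V) = {90, 91, 92} ∈ τ ✓.
Open sets in the quotient: τ_Q = {{}, {[90]}, {[91=92]}, {[90], [91=92]}} (4 elements).


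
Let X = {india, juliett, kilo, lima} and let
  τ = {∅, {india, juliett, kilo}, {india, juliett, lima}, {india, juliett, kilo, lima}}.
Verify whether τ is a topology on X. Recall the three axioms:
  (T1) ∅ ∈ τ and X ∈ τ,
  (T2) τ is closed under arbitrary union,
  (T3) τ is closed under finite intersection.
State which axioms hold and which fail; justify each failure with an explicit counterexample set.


τ is NOT a topology on X.

Axiom (T1): ∅ ∈ τ? Yes; X ∈ τ? Yes.
Axiom (T2/T3): check pairwise unions and intersections of members of τ.
Counterexample for (T3): {india, juliett, kilo} ∩ {india, juliett, lima} = {india, juliett} ∉ τ. Therefore τ is NOT a topology.


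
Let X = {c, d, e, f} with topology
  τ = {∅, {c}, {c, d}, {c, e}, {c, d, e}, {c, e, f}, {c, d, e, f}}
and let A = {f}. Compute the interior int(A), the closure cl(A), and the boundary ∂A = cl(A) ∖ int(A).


int(A) = ∅, cl(A) = {f}, ∂A = {f}.

Closed sets in (X, τ) are complements of opens:
  closed(X, τ) = {∅, {d}, {f}, {d, f}, {e, f}, {d, e, f}, {c, d, e, f}}.
int(A) = ⋃ {U ∈ τ : U ⊆ A}. Opens contained in A: ∅.
Taking the union of these: int(A) = ∅.
cl(A) = ⋂ {C closed : A ⊆ C}. Closed sets containing A: {f}, {d, f}, {e, f}, {d, e, f}, {c, d, e, f}.
Intersecting these: cl(A) = {f}.
∂A = cl(A) ∖ int(A) = {f} ∖ ∅ = {f}.


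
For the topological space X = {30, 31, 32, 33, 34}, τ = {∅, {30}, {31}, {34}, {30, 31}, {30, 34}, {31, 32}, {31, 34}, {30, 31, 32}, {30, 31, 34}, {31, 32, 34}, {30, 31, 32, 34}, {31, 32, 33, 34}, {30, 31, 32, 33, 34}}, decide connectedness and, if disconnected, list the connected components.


(X, τ) is disconnected; components = [{30}, {31, 32, 33, 34}].

Find clopen sets (U ∈ τ with X ∖ U ∈ τ):
  U = ∅, X ∖ U = {30, 31, 32, 33, 34} — both open, so U is clopen.
  U = {30}, X ∖ U = {31, 32, 33, 34} — both open, so U is clopen.
  U = {31, 32, 33, 34}, X ∖ U = {30} — both open, so U is clopen.
  U = {30, 31, 32, 33, 34}, X ∖ U = ∅ — both open, so U is clopen.
Nontrivial clopen(s) exist: e.g. {31, 32, 33, 34}. So (X, τ) is disconnected.
Compute connected components by grouping points that agree on all clopens:
  component: {30}
  component: {31, 32, 33, 34}


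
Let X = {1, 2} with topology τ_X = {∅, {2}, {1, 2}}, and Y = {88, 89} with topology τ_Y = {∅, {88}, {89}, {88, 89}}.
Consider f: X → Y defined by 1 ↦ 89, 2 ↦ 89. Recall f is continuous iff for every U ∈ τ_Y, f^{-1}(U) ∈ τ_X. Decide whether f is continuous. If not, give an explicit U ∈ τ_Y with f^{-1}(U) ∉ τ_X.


f IS continuous.

Compute f^{-1}(U) for each U ∈ τ_Y:
  U = ∅: f^{-1}(U) = ∅ ∈ τ_X ✓.
  U = {88}: f^{-1}(U) = ∅ ∈ τ_X ✓.
  U = {89}: f^{-1}(U) = {1, 2} ∈ τ_X ✓.
  U = {88, 89}: f^{-1}(U) = {1, 2} ∈ τ_X ✓.
Every preimage lies in τ_X, so f IS continuous.


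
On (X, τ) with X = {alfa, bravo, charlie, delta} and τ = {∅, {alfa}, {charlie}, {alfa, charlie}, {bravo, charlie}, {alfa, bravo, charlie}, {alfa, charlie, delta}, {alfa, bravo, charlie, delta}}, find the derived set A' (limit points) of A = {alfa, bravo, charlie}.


A' = {bravo, delta}

For each x ∈ X, list the open sets U ∈ τ with x ∈ U, then check whether U ∩ (A ∖ {x}) ≠ ∅ for every such U.
  x = alfa: open {alfa} ∋ x has {alfa} ∩ (A ∖ {alfa}) = ∅, so x is NOT a limit point.
  x = bravo: opens ∋ x are {bravo, charlie}, {alfa, bravo, charlie}, {alfa, bravo, charlie, delta}; each meets A ∖ {bravo}, so x IS a limit point.
  x = charlie: open {charlie} ∋ x has {charlie} ∩ (A ∖ {charlie}) = ∅, so x is NOT a limit point.
  x = delta: opens ∋ x are {alfa, charlie, delta}, {alfa, bravo, charlie, delta}; each meets A ∖ {delta}, so x IS a limit point.
Collecting: A' = {bravo, delta}.


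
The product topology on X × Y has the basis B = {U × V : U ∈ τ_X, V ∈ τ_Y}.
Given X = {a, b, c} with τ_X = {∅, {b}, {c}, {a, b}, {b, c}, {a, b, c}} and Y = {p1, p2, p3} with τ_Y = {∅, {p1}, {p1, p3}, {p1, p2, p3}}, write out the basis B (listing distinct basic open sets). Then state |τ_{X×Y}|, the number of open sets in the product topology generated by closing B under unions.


Basis B = {∅ × ∅, {b} × {p1}, {c} × {p1}, {a, b} × {p1}, {b} × {p1, p3}, {b, c} × {p1}, {c} × {p1, p3}, {a, b, c} × {p1}, {b} × {p1, p2, p3}, {c} × {p1, p2, p3}, {a, b} × {p1, p3}, {b, c} × {p1, p3}, {a, b} × {p1, p2, p3}, {a, b, c} × {p1, p3}, {b, c} × {p1, p2, p3}, {a, b, c} × {p1, p2, p3}}; |τ_{X×Y}| = 40.

Enumerate products U × V with U ∈ τ_X, V ∈ τ_Y (deduplicated):
  ∅ × ∅ = {} (∅)
  {b} × {p1} = {(b,p1)}
  {c} × {p1} = {(c,p1)}
  {a, b} × {p1} = {(a,p1), (b,p1)}
  {b} × {p1, p3} = {(b,p1), (b,p3)}
  {b, c} × {p1} = {(b,p1), (c,p1)}
  {c} × {p1, p3} = {(c,p1), (c,p3)}
  {a, b, c} × {p1} = {(a,p1), (b,p1), (c,p1)}
  {b} × {p1, p2, p3} = {(b,p1), (b,p2), (b,p3)}
  {c} × {p1, p2, p3} = {(c,p1), (c,p2), (c,p3)}
  {a, b} × {p1, p3} = {(a,p1), (a,p3), (b,p1), (b,p3)}
  {b, c} × {p1, p3} = {(b,p1), (b,p3), (c,p1), (c,p3)}
  {a, b} × {p1, p2, p3} = {(a,p1), (a,p2), (a,p3), (b,p1), (b,p2), (b,p3)}
  {a, b, c} × {p1, p3} = {(a,p1), (a,p3), (b,p1), (b,p3), (c,p1), (c,p3)}
  {b, c} × {p1, p2, p3} = {(b,p1), (b,p2), (b,p3), (c,p1), (c,p2), (c,p3)}
  {a, b, c} × {p1, p2, p3} = {(a,p1), (a,p2), (a,p3), (b,p1), (b,p2), (b,p3), (c,p1), (c,p2), (c,p3)}
These 16 distinct sets form the basis B.
Close under arbitrary unions to get τ_{X×Y}; counting gives |τ_{X×Y}| = 40.


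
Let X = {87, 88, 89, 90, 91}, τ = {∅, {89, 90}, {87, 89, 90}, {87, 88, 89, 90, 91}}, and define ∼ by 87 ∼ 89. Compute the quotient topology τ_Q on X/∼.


X/∼ = {[87=89], [88], [90], [91]}; |τ_Q| = 3.

Equivalence classes: [87=89], [88], [90], [91].
Quotient map π: X → X/∼ sends 87 ↦ [87=89], 88 ↦ [88], 89 ↦ [87=89], 90 ↦ [90], 91 ↦ [91].
For each subset V ⊆ X/∼, compute π^{-1}(V) ⊆ X and check whether π^{-1}(V) ∈ τ. V is open in τ_Q iff π^{-1}(V) ∈ τ.
  V = {}: π^{-1}(V) = ∅ ∈ τ ✓.
  V = {[87=89]}: π^{-1}(V) = {87, 89} ∉ τ ✗.
  V = {[88]}: π^{-1}(V) = {88} ∉ τ ✗.
  V = {[87=89], [88]}: π^{-1}(V) = {87, 88, 89} ∉ τ ✗.
  V = {[90]}: π^{-1}(V) = {90} ∉ τ ✗.
  V = {[87=89], [90]}: π^{-1}(V) = {87, 89, 90} ∈ τ ✓.
  V = {[88], [90]}: π^{-1}(V) = {88, 90} ∉ τ ✗.
  V = {[87=89], [88], [90]}: π^{-1}(V) = {87, 88, 89, 90} ∉ τ ✗.
  V = {[91]}: π^{-1}(V) = {91} ∉ τ ✗.
  V = {[87=89], [91]}: π^{-1}(V) = {87, 89, 91} ∉ τ ✗.
  V = {[88], [91]}: π^{-1}(V) = {88, 91} ∉ τ ✗.
  V = {[87=89], [88], [91]}: π^{-1}(V) = {87, 88, 89, 91} ∉ τ ✗.
  V = {[90], [91]}: π^{-1}(V) = {90, 91} ∉ τ ✗.
  V = {[87=89], [90], [91]}: π^{-1}(V) = {87, 89, 90, 91} ∉ τ ✗.
  V = {[88], [90], [91]}: π^{-1}(V) = {88, 90, 91} ∉ τ ✗.
  V = {[87=89], [88], [90], [91]}: π^{-1}(V) = {87, 88, 89, 90, 91} ∈ τ ✓.
Open sets in the quotient: τ_Q = {{}, {[87=89], [90]}, {[87=89], [88], [90], [91]}} (3 elements).


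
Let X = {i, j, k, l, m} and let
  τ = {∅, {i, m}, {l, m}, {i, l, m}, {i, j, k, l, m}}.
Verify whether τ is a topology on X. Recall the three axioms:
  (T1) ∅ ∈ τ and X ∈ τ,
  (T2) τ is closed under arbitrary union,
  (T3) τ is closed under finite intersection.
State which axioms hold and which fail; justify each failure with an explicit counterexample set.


τ is NOT a topology on X.

Axiom (T1): ∅ ∈ τ? Yes; X ∈ τ? Yes.
Axiom (T2/T3): check pairwise unions and intersections of members of τ.
Counterexample for (T3): {i, m} ∩ {l, m} = {m} ∉ τ. Therefore τ is NOT a topology.


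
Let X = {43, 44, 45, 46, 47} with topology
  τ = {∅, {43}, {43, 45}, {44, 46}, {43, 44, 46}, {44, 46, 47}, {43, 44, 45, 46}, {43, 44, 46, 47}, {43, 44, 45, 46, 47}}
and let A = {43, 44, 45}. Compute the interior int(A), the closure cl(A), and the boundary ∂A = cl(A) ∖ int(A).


int(A) = {43, 45}, cl(A) = {43, 44, 45, 46, 47}, ∂A = {44, 46, 47}.

Closed sets in (X, τ) are complements of opens:
  closed(X, τ) = {∅, {45}, {47}, {43, 45}, {45, 47}, {43, 45, 47}, {44, 46, 47}, {44, 45, 46, 47}, {43, 44, 45, 46, 47}}.
int(A) = ⋃ {U ∈ τ : U ⊆ A}. Opens contained in A: ∅, {43}, {43, 45}.
Taking the union of these: int(A) = {43, 45}.
cl(A) = ⋂ {C closed : A ⊆ C}. Closed sets containing A: {43, 44, 45, 46, 47}.
Intersecting these: cl(A) = {43, 44, 45, 46, 47}.
∂A = cl(A) ∖ int(A) = {43, 44, 45, 46, 47} ∖ {43, 45} = {44, 46, 47}.


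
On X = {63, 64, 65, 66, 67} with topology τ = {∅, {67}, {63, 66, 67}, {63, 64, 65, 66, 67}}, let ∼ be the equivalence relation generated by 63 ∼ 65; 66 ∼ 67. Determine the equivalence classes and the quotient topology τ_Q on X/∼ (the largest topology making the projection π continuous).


X/∼ = {[63=65], [64], [66=67]}; |τ_Q| = 2.

Equivalence classes: [63=65], [64], [66=67].
Quotient map π: X → X/∼ sends 63 ↦ [63=65], 64 ↦ [64], 65 ↦ [63=65], 66 ↦ [66=67], 67 ↦ [66=67].
For each subset V ⊆ X/∼, compute π^{-1}(V) ⊆ X and check whether π^{-1}(V) ∈ τ. V is open in τ_Q iff π^{-1}(V) ∈ τ.
  V = {}: π^{-1}(V) = ∅ ∈ τ ✓.
  V = {[63=65]}: π^{-1}(V) = {63, 65} ∉ τ ✗.
  V = {[64]}: π^{-1}(V) = {64} ∉ τ ✗.
  V = {[63=65], [64]}: π^{-1}(V) = {63, 64, 65} ∉ τ ✗.
  V = {[66=67]}: π^{-1}(V) = {66, 67} ∉ τ ✗.
  V = {[63=65], [66=67]}: π^{-1}(V) = {63, 65, 66, 67} ∉ τ ✗.
  V = {[64], [66=67]}: π^{-1}(V) = {64, 66, 67} ∉ τ ✗.
  V = {[63=65], [64], [66=67]}: π^{-1}(V) = {63, 64, 65, 66, 67} ∈ τ ✓.
Open sets in the quotient: τ_Q = {{}, {[63=65], [64], [66=67]}} (2 elements).


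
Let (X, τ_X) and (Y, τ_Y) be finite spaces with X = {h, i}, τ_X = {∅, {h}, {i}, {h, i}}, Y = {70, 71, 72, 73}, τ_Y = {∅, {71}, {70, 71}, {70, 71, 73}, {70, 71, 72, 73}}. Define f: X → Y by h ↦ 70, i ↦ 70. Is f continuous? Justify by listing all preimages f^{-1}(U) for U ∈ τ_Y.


f IS continuous.

Compute f^{-1}(U) for each U ∈ τ_Y:
  U = ∅: f^{-1}(U) = ∅ ∈ τ_X ✓.
  U = {71}: f^{-1}(U) = ∅ ∈ τ_X ✓.
  U = {70, 71}: f^{-1}(U) = {h, i} ∈ τ_X ✓.
  U = {70, 71, 73}: f^{-1}(U) = {h, i} ∈ τ_X ✓.
  U = {70, 71, 72, 73}: f^{-1}(U) = {h, i} ∈ τ_X ✓.
Every preimage lies in τ_X, so f IS continuous.


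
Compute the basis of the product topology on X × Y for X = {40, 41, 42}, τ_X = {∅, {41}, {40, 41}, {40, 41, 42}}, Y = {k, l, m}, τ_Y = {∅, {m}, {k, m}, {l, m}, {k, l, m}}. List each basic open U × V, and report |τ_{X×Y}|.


Basis B = {∅ × ∅, {41} × {m}, {40, 41} × {m}, {41} × {k, m}, {41} × {l, m}, {40, 41, 42} × {m}, {41} × {k, l, m}, {40, 41} × {k, m}, {40, 41} × {l, m}, {40, 41} × {k, l, m}, {40, 41, 42} × {k, m}, {40, 41, 42} × {l, m}, {40, 41, 42} × {k, l, m}}; |τ_{X×Y}| = 30.

Enumerate products U × V with U ∈ τ_X, V ∈ τ_Y (deduplicated):
  ∅ × ∅ = {} (∅)
  {41} × {m} = {(41,m)}
  {40, 41} × {m} = {(40,m), (41,m)}
  {41} × {k, m} = {(41,k), (41,m)}
  {41} × {l, m} = {(41,l), (41,m)}
  {40, 41, 42} × {m} = {(40,m), (41,m), (42,m)}
  {41} × {k, l, m} = {(41,k), (41,l), (41,m)}
  {40, 41} × {k, m} = {(40,k), (40,m), (41,k), (41,m)}
  {40, 41} × {l, m} = {(40,l), (40,m), (41,l), (41,m)}
  {40, 41} × {k, l, m} = {(40,k), (40,l), (40,m), (41,k), (41,l), (41,m)}
  {40, 41, 42} × {k, m} = {(40,k), (40,m), (41,k), (41,m), (42,k), (42,m)}
  {40, 41, 42} × {l, m} = {(40,l), (40,m), (41,l), (41,m), (42,l), (42,m)}
  {40, 41, 42} × {k, l, m} = {(40,k), (40,l), (40,m), (41,k), (41,l), (41,m), (42,k), (42,l), (42,m)}
These 13 distinct sets form the basis B.
Close under arbitrary unions to get τ_{X×Y}; counting gives |τ_{X×Y}| = 30.


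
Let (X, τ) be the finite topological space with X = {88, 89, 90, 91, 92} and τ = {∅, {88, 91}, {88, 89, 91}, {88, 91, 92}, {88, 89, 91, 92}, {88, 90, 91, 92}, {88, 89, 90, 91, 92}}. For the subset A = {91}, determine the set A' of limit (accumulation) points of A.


A' = {88, 89, 90, 92}

For each x ∈ X, list the open sets U ∈ τ with x ∈ U, then check whether U ∩ (A ∖ {x}) ≠ ∅ for every such U.
  x = 88: opens ∋ x are {88, 91}, {88, 89, 91}, {88, 91, 92}, {88, 89, 91, 92}, {88, 90, 91, 92}, {88, 89, 90, 91, 92}; each meets A ∖ {88}, so x IS a limit point.
  x = 89: opens ∋ x are {88, 89, 91}, {88, 89, 91, 92}, {88, 89, 90, 91, 92}; each meets A ∖ {89}, so x IS a limit point.
  x = 90: opens ∋ x are {88, 90, 91, 92}, {88, 89, 90, 91, 92}; each meets A ∖ {90}, so x IS a limit point.
  x = 91: open {88, 91} ∋ x has {88, 91} ∩ (A ∖ {91}) = ∅, so x is NOT a limit point.
  x = 92: opens ∋ x are {88, 91, 92}, {88, 89, 91, 92}, {88, 90, 91, 92}, {88, 89, 90, 91, 92}; each meets A ∖ {92}, so x IS a limit point.
Collecting: A' = {88, 89, 90, 92}.


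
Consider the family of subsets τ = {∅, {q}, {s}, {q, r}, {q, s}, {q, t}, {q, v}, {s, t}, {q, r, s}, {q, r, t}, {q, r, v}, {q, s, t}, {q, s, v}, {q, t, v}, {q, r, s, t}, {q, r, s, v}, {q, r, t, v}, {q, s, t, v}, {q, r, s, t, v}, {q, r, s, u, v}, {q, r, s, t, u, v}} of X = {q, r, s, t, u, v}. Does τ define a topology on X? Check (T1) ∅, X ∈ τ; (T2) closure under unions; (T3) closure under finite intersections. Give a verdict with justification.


τ is NOT a topology on X.

Axiom (T1): ∅ ∈ τ? Yes; X ∈ τ? Yes.
Axiom (T2/T3): check pairwise unions and intersections of members of τ.
Counterexample for (T3): {q, t} ∩ {s, t} = {t} ∉ τ. Therefore τ is NOT a topology.


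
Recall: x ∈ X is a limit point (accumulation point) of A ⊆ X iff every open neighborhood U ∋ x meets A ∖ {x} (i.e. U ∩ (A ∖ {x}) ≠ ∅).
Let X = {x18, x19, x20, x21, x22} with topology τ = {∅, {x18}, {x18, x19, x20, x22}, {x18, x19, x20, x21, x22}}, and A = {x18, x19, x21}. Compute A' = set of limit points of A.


A' = {x19, x20, x21, x22}

For each x ∈ X, list the open sets U ∈ τ with x ∈ U, then check whether U ∩ (A ∖ {x}) ≠ ∅ for every such U.
  x = x18: open {x18} ∋ x has {x18} ∩ (A ∖ {x18}) = ∅, so x is NOT a limit point.
  x = x19: opens ∋ x are {x18, x19, x20, x22}, {x18, x19, x20, x21, x22}; each meets A ∖ {x19}, so x IS a limit point.
  x = x20: opens ∋ x are {x18, x19, x20, x22}, {x18, x19, x20, x21, x22}; each meets A ∖ {x20}, so x IS a limit point.
  x = x21: opens ∋ x are {x18, x19, x20, x21, x22}; each meets A ∖ {x21}, so x IS a limit point.
  x = x22: opens ∋ x are {x18, x19, x20, x22}, {x18, x19, x20, x21, x22}; each meets A ∖ {x22}, so x IS a limit point.
Collecting: A' = {x19, x20, x21, x22}.


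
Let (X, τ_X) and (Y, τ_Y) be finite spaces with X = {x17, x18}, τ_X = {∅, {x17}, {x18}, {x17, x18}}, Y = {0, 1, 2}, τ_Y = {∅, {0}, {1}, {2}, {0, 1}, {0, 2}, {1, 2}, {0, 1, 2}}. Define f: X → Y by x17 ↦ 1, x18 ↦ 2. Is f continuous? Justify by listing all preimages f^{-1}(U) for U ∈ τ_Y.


f IS continuous.

Compute f^{-1}(U) for each U ∈ τ_Y:
  U = ∅: f^{-1}(U) = ∅ ∈ τ_X ✓.
  U = {0}: f^{-1}(U) = ∅ ∈ τ_X ✓.
  U = {1}: f^{-1}(U) = {x17} ∈ τ_X ✓.
  U = {2}: f^{-1}(U) = {x18} ∈ τ_X ✓.
  U = {0, 1}: f^{-1}(U) = {x17} ∈ τ_X ✓.
  U = {0, 2}: f^{-1}(U) = {x18} ∈ τ_X ✓.
  U = {1, 2}: f^{-1}(U) = {x17, x18} ∈ τ_X ✓.
  U = {0, 1, 2}: f^{-1}(U) = {x17, x18} ∈ τ_X ✓.
Every preimage lies in τ_X, so f IS continuous.


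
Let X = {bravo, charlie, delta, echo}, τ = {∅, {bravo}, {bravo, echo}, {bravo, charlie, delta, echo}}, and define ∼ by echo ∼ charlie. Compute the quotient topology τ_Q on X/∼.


X/∼ = {[bravo], [charlie=echo], [delta]}; |τ_Q| = 3.

Equivalence classes: [bravo], [charlie=echo], [delta].
Quotient map π: X → X/∼ sends bravo ↦ [bravo], charlie ↦ [charlie=echo], delta ↦ [delta], echo ↦ [charlie=echo].
For each subset V ⊆ X/∼, compute π^{-1}(V) ⊆ X and check whether π^{-1}(V) ∈ τ. V is open in τ_Q iff π^{-1}(V) ∈ τ.
  V = {}: π^{-1}(V) = ∅ ∈ τ ✓.
  V = {[bravo]}: π^{-1}(V) = {bravo} ∈ τ ✓.
  V = {[charlie=echo]}: π^{-1}(V) = {charlie, echo} ∉ τ ✗.
  V = {[bravo], [charlie=echo]}: π^{-1}(V) = {bravo, charlie, echo} ∉ τ ✗.
  V = {[delta]}: π^{-1}(V) = {delta} ∉ τ ✗.
  V = {[bravo], [delta]}: π^{-1}(V) = {bravo, delta} ∉ τ ✗.
  V = {[charlie=echo], [delta]}: π^{-1}(V) = {charlie, delta, echo} ∉ τ ✗.
  V = {[bravo], [charlie=echo], [delta]}: π^{-1}(V) = {bravo, charlie, delta, echo} ∈ τ ✓.
Open sets in the quotient: τ_Q = {{}, {[bravo]}, {[bravo], [charlie=echo], [delta]}} (3 elements).


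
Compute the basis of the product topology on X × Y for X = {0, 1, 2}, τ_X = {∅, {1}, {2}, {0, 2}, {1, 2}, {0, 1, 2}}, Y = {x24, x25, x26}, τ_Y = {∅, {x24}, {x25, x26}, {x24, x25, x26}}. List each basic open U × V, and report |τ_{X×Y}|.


Basis B = {∅ × ∅, {1} × {x24}, {2} × {x24}, {0, 2} × {x24}, {1, 2} × {x24}, {1} × {x25, x26}, {2} × {x25, x26}, {0, 1, 2} × {x24}, {1} × {x24, x25, x26}, {2} × {x24, x25, x26}, {0, 2} × {x25, x26}, {1, 2} × {x25, x26}, {0, 2} × {x24, x25, x26}, {0, 1, 2} × {x25, x26}, {1, 2} × {x24, x25, x26}, {0, 1, 2} × {x24, x25, x26}}; |τ_{X×Y}| = 36.

Enumerate products U × V with U ∈ τ_X, V ∈ τ_Y (deduplicated):
  ∅ × ∅ = {} (∅)
  {1} × {x24} = {(1,x24)}
  {2} × {x24} = {(2,x24)}
  {0, 2} × {x24} = {(0,x24), (2,x24)}
  {1, 2} × {x24} = {(1,x24), (2,x24)}
  {1} × {x25, x26} = {(1,x25), (1,x26)}
  {2} × {x25, x26} = {(2,x25), (2,x26)}
  {0, 1, 2} × {x24} = {(0,x24), (1,x24), (2,x24)}
  {1} × {x24, x25, x26} = {(1,x24), (1,x25), (1,x26)}
  {2} × {x24, x25, x26} = {(2,x24), (2,x25), (2,x26)}
  {0, 2} × {x25, x26} = {(0,x25), (0,x26), (2,x25), (2,x26)}
  {1, 2} × {x25, x26} = {(1,x25), (1,x26), (2,x25), (2,x26)}
  {0, 2} × {x24, x25, x26} = {(0,x24), (0,x25), (0,x26), (2,x24), (2,x25), (2,x26)}
  {0, 1, 2} × {x25, x26} = {(0,x25), (0,x26), (1,x25), (1,x26), (2,x25), (2,x26)}
  {1, 2} × {x24, x25, x26} = {(1,x24), (1,x25), (1,x26), (2,x24), (2,x25), (2,x26)}
  {0, 1, 2} × {x24, x25, x26} = {(0,x24), (0,x25), (0,x26), (1,x24), (1,x25), (1,x26), (2,x24), (2,x25), (2,x26)}
These 16 distinct sets form the basis B.
Close under arbitrary unions to get τ_{X×Y}; counting gives |τ_{X×Y}| = 36.


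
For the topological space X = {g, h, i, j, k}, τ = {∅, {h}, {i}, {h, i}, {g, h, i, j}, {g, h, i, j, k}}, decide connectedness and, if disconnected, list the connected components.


(X, τ) is connected.

Find clopen sets (U ∈ τ with X ∖ U ∈ τ):
  U = ∅, X ∖ U = {g, h, i, j, k} — both open, so U is clopen.
  U = {g, h, i, j, k}, X ∖ U = ∅ — both open, so U is clopen.
Only trivial clopens (∅ and X) exist, so (X, τ) is connected.
Compute connected components by grouping points that agree on all clopens:
  component: {g, h, i, j, k}


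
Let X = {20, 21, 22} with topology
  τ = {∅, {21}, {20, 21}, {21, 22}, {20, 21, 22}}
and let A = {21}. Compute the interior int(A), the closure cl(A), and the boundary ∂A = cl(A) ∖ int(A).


int(A) = {21}, cl(A) = {20, 21, 22}, ∂A = {20, 22}.

Closed sets in (X, τ) are complements of opens:
  closed(X, τ) = {∅, {20}, {22}, {20, 22}, {20, 21, 22}}.
int(A) = ⋃ {U ∈ τ : U ⊆ A}. Opens contained in A: ∅, {21}.
Taking the union of these: int(A) = {21}.
cl(A) = ⋂ {C closed : A ⊆ C}. Closed sets containing A: {20, 21, 22}.
Intersecting these: cl(A) = {20, 21, 22}.
∂A = cl(A) ∖ int(A) = {20, 21, 22} ∖ {21} = {20, 22}.


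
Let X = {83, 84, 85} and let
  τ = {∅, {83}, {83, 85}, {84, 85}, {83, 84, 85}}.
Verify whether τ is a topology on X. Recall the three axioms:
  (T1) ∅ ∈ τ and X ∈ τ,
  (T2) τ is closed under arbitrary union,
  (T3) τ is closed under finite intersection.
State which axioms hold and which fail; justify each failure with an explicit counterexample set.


τ is NOT a topology on X.

Axiom (T1): ∅ ∈ τ? Yes; X ∈ τ? Yes.
Axiom (T2/T3): check pairwise unions and intersections of members of τ.
Counterexample for (T3): {83, 85} ∩ {84, 85} = {85} ∉ τ. Therefore τ is NOT a topology.


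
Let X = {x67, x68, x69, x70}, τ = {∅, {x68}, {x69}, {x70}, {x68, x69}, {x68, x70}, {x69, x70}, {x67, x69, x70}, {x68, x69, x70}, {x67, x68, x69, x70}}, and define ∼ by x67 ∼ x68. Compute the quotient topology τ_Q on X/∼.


X/∼ = {[x67=x68], [x69], [x70]}; |τ_Q| = 5.

Equivalence classes: [x67=x68], [x69], [x70].
Quotient map π: X → X/∼ sends x67 ↦ [x67=x68], x68 ↦ [x67=x68], x69 ↦ [x69], x70 ↦ [x70].
For each subset V ⊆ X/∼, compute π^{-1}(V) ⊆ X and check whether π^{-1}(V) ∈ τ. V is open in τ_Q iff π^{-1}(V) ∈ τ.
  V = {}: π^{-1}(V) = ∅ ∈ τ ✓.
  V = {[x67=x68]}: π^{-1}(V) = {x67, x68} ∉ τ ✗.
  V = {[x69]}: π^{-1}(V) = {x69} ∈ τ ✓.
  V = {[x67=x68], [x69]}: π^{-1}(V) = {x67, x68, x69} ∉ τ ✗.
  V = {[x70]}: π^{-1}(V) = {x70} ∈ τ ✓.
  V = {[x67=x68], [x70]}: π^{-1}(V) = {x67, x68, x70} ∉ τ ✗.
  V = {[x69], [x70]}: π^{-1}(V) = {x69, x70} ∈ τ ✓.
  V = {[x67=x68], [x69], [x70]}: π^{-1}(V) = {x67, x68, x69, x70} ∈ τ ✓.
Open sets in the quotient: τ_Q = {{}, {[x69]}, {[x70]}, {[x69], [x70]}, {[x67=x68], [x69], [x70]}} (5 elements).


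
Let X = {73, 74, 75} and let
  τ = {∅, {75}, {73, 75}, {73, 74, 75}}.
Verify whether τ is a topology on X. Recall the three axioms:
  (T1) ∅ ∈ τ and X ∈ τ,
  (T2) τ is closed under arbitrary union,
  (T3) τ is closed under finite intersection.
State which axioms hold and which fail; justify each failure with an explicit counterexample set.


τ IS a topology on X.

Axiom (T1): ∅ ∈ τ? Yes; X ∈ τ? Yes.
Axiom (T2/T3): check pairwise unions and intersections of members of τ.
All pairwise intersections and unions checked — each lies in τ. Therefore τ satisfies (T1), (T2), (T3): it IS a topology on X.


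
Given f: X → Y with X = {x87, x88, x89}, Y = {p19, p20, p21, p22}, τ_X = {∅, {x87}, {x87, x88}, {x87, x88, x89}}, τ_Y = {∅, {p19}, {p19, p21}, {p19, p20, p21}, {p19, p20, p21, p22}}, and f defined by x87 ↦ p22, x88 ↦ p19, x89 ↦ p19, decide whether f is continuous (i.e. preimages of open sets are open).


f is NOT continuous.

Compute f^{-1}(U) for each U ∈ τ_Y:
  U = ∅: f^{-1}(U) = ∅ ∈ τ_X ✓.
  U = {p19}: f^{-1}(U) = {x88, x89} ∉ τ_X ✗.
  U = {p19, p21}: f^{-1}(U) = {x88, x89} ∉ τ_X ✗.
  U = {p19, p20, p21}: f^{-1}(U) = {x88, x89} ∉ τ_X ✗.
  U = {p19, p20, p21, p22}: f^{-1}(U) = {x87, x88, x89} ∈ τ_X ✓.
Found U = {p19} with f^{-1}(U) = {x88, x89} not in τ_X. Therefore f is NOT continuous.


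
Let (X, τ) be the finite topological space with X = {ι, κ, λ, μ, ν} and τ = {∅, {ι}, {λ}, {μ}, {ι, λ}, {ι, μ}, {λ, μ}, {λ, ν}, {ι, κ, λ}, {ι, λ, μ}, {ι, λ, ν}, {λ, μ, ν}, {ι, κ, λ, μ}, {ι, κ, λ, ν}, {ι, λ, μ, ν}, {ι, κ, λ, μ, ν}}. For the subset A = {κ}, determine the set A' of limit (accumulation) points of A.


A' = ∅

For each x ∈ X, list the open sets U ∈ τ with x ∈ U, then check whether U ∩ (A ∖ {x}) ≠ ∅ for every such U.
  x = ι: open {ι} ∋ x has {ι} ∩ (A ∖ {ι}) = ∅, so x is NOT a limit point.
  x = κ: open {ι, κ, λ} ∋ x has {ι, κ, λ} ∩ (A ∖ {κ}) = ∅, so x is NOT a limit point.
  x = λ: open {λ} ∋ x has {λ} ∩ (A ∖ {λ}) = ∅, so x is NOT a limit point.
  x = μ: open {μ} ∋ x has {μ} ∩ (A ∖ {μ}) = ∅, so x is NOT a limit point.
  x = ν: open {λ, ν} ∋ x has {λ, ν} ∩ (A ∖ {ν}) = ∅, so x is NOT a limit point.
Collecting: A' = ∅.


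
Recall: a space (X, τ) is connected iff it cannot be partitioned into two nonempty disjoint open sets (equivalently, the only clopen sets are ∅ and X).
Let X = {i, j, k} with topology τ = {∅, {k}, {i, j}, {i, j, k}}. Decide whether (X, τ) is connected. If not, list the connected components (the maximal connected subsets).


(X, τ) is disconnected; components = [{k}, {i, j}].

Find clopen sets (U ∈ τ with X ∖ U ∈ τ):
  U = ∅, X ∖ U = {i, j, k} — both open, so U is clopen.
  U = {k}, X ∖ U = {i, j} — both open, so U is clopen.
  U = {i, j}, X ∖ U = {k} — both open, so U is clopen.
  U = {i, j, k}, X ∖ U = ∅ — both open, so U is clopen.
Nontrivial clopen(s) exist: e.g. {k}. So (X, τ) is disconnected.
Compute connected components by grouping points that agree on all clopens:
  component: {k}
  component: {i, j}


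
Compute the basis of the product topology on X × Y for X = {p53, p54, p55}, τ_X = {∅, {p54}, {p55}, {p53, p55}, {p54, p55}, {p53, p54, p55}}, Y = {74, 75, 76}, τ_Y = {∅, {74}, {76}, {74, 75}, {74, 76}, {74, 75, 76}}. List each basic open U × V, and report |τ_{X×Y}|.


Basis B = {∅ × ∅, {p54} × {74}, {p54} × {76}, {p55} × {74}, {p55} × {76}, {p53, p55} × {74}, {p53, p55} × {76}, {p54} × {74, 75}, {p54} × {74, 76}, {p54, p55} × {74}, {p54, p55} × {76}, {p55} × {74, 75}, {p55} × {74, 76}, {p53, p54, p55} × {74}, {p53, p54, p55} × {76}, {p54} × {74, 75, 76}, {p55} × {74, 75, 76}, {p53, p55} × {74, 75}, {p53, p55} × {74, 76}, {p54, p55} × {74, 75}, {p54, p55} × {74, 76}, {p53, p55} × {74, 75, 76}, {p53, p54, p55} × {74, 75}, {p53, p54, p55} × {74, 76}, {p54, p55} × {74, 75, 76}, {p53, p54, p55} × {74, 75, 76}}; |τ_{X×Y}| = 108.

Enumerate products U × V with U ∈ τ_X, V ∈ τ_Y (deduplicated):
  ∅ × ∅ = {} (∅)
  {p54} × {74} = {(p54,74)}
  {p54} × {76} = {(p54,76)}
  {p55} × {74} = {(p55,74)}
  {p55} × {76} = {(p55,76)}
  {p53, p55} × {74} = {(p53,74), (p55,74)}
  {p53, p55} × {76} = {(p53,76), (p55,76)}
  {p54} × {74, 75} = {(p54,74), (p54,75)}
  {p54} × {74, 76} = {(p54,74), (p54,76)}
  {p54, p55} × {74} = {(p54,74), (p55,74)}
  {p54, p55} × {76} = {(p54,76), (p55,76)}
  {p55} × {74, 75} = {(p55,74), (p55,75)}
  {p55} × {74, 76} = {(p55,74), (p55,76)}
  {p53, p54, p55} × {74} = {(p53,74), (p54,74), (p55,74)}
  {p53, p54, p55} × {76} = {(p53,76), (p54,76), (p55,76)}
  {p54} × {74, 75, 76} = {(p54,74), (p54,75), (p54,76)}
  {p55} × {74, 75, 76} = {(p55,74), (p55,75), (p55,76)}
  {p53, p55} × {74, 75} = {(p53,74), (p53,75), (p55,74), (p55,75)}
  {p53, p55} × {74, 76} = {(p53,74), (p53,76), (p55,74), (p55,76)}
  {p54, p55} × {74, 75} = {(p54,74), (p54,75), (p55,74), (p55,75)}
  {p54, p55} × {74, 76} = {(p54,74), (p54,76), (p55,74), (p55,76)}
  {p53, p55} × {74, 75, 76} = {(p53,74), (p53,75), (p53,76), (p55,74), (p55,75), (p55,76)}
  {p53, p54, p55} × {74, 75} = {(p53,74), (p53,75), (p54,74), (p54,75), (p55,74), (p55,75)}
  {p53, p54, p55} × {74, 76} = {(p53,74), (p53,76), (p54,74), (p54,76), (p55,74), (p55,76)}
  {p54, p55} × {74, 75, 76} = {(p54,74), (p54,75), (p54,76), (p55,74), (p55,75), (p55,76)}
  {p53, p54, p55} × {74, 75, 76} = {(p53,74), (p53,75), (p53,76), (p54,74), (p54,75), (p54,76), (p55,74), (p55,75), (p55,76)}
These 26 distinct sets form the basis B.
Close under arbitrary unions to get τ_{X×Y}; counting gives |τ_{X×Y}| = 108.


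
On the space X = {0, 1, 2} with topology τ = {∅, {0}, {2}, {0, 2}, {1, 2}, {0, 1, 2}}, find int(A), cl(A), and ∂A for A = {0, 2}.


int(A) = {0, 2}, cl(A) = {0, 1, 2}, ∂A = {1}.

Closed sets in (X, τ) are complements of opens:
  closed(X, τ) = {∅, {0}, {1}, {0, 1}, {1, 2}, {0, 1, 2}}.
int(A) = ⋃ {U ∈ τ : U ⊆ A}. Opens contained in A: ∅, {0}, {2}, {0, 2}.
Taking the union of these: int(A) = {0, 2}.
cl(A) = ⋂ {C closed : A ⊆ C}. Closed sets containing A: {0, 1, 2}.
Intersecting these: cl(A) = {0, 1, 2}.
∂A = cl(A) ∖ int(A) = {0, 1, 2} ∖ {0, 2} = {1}.


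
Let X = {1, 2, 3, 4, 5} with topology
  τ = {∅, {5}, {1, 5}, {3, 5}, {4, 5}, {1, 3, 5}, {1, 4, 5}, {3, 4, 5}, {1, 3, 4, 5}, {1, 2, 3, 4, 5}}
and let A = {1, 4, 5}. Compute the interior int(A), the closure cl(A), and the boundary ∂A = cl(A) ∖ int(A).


int(A) = {1, 4, 5}, cl(A) = {1, 2, 3, 4, 5}, ∂A = {2, 3}.

Closed sets in (X, τ) are complements of opens:
  closed(X, τ) = {∅, {2}, {1, 2}, {2, 3}, {2, 4}, {1, 2, 3}, {1, 2, 4}, {2, 3, 4}, {1, 2, 3, 4}, {1, 2, 3, 4, 5}}.
int(A) = ⋃ {U ∈ τ : U ⊆ A}. Opens contained in A: ∅, {5}, {1, 5}, {4, 5}, {1, 4, 5}.
Taking the union of these: int(A) = {1, 4, 5}.
cl(A) = ⋂ {C closed : A ⊆ C}. Closed sets containing A: {1, 2, 3, 4, 5}.
Intersecting these: cl(A) = {1, 2, 3, 4, 5}.
∂A = cl(A) ∖ int(A) = {1, 2, 3, 4, 5} ∖ {1, 4, 5} = {2, 3}.


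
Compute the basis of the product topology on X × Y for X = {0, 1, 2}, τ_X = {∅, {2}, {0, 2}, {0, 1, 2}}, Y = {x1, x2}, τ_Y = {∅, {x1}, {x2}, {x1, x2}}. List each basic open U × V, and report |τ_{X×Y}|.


Basis B = {∅ × ∅, {2} × {x1}, {2} × {x2}, {0, 2} × {x1}, {0, 2} × {x2}, {2} × {x1, x2}, {0, 1, 2} × {x1}, {0, 1, 2} × {x2}, {0, 2} × {x1, x2}, {0, 1, 2} × {x1, x2}}; |τ_{X×Y}| = 16.

Enumerate products U × V with U ∈ τ_X, V ∈ τ_Y (deduplicated):
  ∅ × ∅ = {} (∅)
  {2} × {x1} = {(2,x1)}
  {2} × {x2} = {(2,x2)}
  {0, 2} × {x1} = {(0,x1), (2,x1)}
  {0, 2} × {x2} = {(0,x2), (2,x2)}
  {2} × {x1, x2} = {(2,x1), (2,x2)}
  {0, 1, 2} × {x1} = {(0,x1), (1,x1), (2,x1)}
  {0, 1, 2} × {x2} = {(0,x2), (1,x2), (2,x2)}
  {0, 2} × {x1, x2} = {(0,x1), (0,x2), (2,x1), (2,x2)}
  {0, 1, 2} × {x1, x2} = {(0,x1), (0,x2), (1,x1), (1,x2), (2,x1), (2,x2)}
These 10 distinct sets form the basis B.
Close under arbitrary unions to get τ_{X×Y}; counting gives |τ_{X×Y}| = 16.


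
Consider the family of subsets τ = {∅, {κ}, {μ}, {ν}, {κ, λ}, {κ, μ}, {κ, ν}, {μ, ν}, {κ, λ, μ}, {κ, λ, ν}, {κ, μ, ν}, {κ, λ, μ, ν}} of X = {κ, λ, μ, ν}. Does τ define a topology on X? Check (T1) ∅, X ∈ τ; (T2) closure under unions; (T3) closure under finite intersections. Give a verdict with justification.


τ IS a topology on X.

Axiom (T1): ∅ ∈ τ? Yes; X ∈ τ? Yes.
Axiom (T2/T3): check pairwise unions and intersections of members of τ.
All pairwise intersections and unions checked — each lies in τ. Therefore τ satisfies (T1), (T2), (T3): it IS a topology on X.


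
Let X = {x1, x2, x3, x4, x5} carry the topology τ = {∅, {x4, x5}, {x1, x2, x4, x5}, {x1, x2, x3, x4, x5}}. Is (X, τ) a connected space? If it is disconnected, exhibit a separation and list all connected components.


(X, τ) is connected.

Find clopen sets (U ∈ τ with X ∖ U ∈ τ):
  U = ∅, X ∖ U = {x1, x2, x3, x4, x5} — both open, so U is clopen.
  U = {x1, x2, x3, x4, x5}, X ∖ U = ∅ — both open, so U is clopen.
Only trivial clopens (∅ and X) exist, so (X, τ) is connected.
Compute connected components by grouping points that agree on all clopens:
  component: {x1, x2, x3, x4, x5}


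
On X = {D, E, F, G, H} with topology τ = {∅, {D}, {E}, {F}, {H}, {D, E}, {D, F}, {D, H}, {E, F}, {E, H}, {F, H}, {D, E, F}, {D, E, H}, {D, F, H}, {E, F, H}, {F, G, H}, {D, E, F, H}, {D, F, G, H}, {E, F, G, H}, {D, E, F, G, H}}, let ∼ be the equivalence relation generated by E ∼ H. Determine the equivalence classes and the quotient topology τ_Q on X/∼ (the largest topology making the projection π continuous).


X/∼ = {[D], [E=H], [F], [G]}; |τ_Q| = 10.

Equivalence classes: [D], [E=H], [F], [G].
Quotient map π: X → X/∼ sends D ↦ [D], E ↦ [E=H], F ↦ [F], G ↦ [G], H ↦ [E=H].
For each subset V ⊆ X/∼, compute π^{-1}(V) ⊆ X and check whether π^{-1}(V) ∈ τ. V is open in τ_Q iff π^{-1}(V) ∈ τ.
  V = {}: π^{-1}(V) = ∅ ∈ τ ✓.
  V = {[D]}: π^{-1}(V) = {D} ∈ τ ✓.
  V = {[E=H]}: π^{-1}(V) = {E, H} ∈ τ ✓.
  V = {[D], [E=H]}: π^{-1}(V) = {D, E, H} ∈ τ ✓.
  V = {[F]}: π^{-1}(V) = {F} ∈ τ ✓.
  V = {[D], [F]}: π^{-1}(V) = {D, F} ∈ τ ✓.
  V = {[E=H], [F]}: π^{-1}(V) = {E, F, H} ∈ τ ✓.
  V = {[D], [E=H], [F]}: π^{-1}(V) = {D, E, F, H} ∈ τ ✓.
  V = {[G]}: π^{-1}(V) = {G} ∉ τ ✗.
  V = {[D], [G]}: π^{-1}(V) = {D, G} ∉ τ ✗.
  V = {[E=H], [G]}: π^{-1}(V) = {E, G, H} ∉ τ ✗.
  V = {[D], [E=H], [G]}: π^{-1}(V) = {D, E, G, H} ∉ τ ✗.
  V = {[F], [G]}: π^{-1}(V) = {F, G} ∉ τ ✗.
  V = {[D], [F], [G]}: π^{-1}(V) = {D, F, G} ∉ τ ✗.
  V = {[E=H], [F], [G]}: π^{-1}(V) = {E, F, G, H} ∈ τ ✓.
  V = {[D], [E=H], [F], [G]}: π^{-1}(V) = {D, E, F, G, H} ∈ τ ✓.
Open sets in the quotient: τ_Q = {{}, {[D]}, {[E=H]}, {[D], [E=H]}, {[F]}, {[D], [F]}, {[E=H], [F]}, {[D], [E=H], [F]}, {[E=H], [F], [G]}, {[D], [E=H], [F], [G]}} (10 elements).
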